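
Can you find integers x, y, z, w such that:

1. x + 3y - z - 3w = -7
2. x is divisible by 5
Yes

Take x = 0, y = 0, z = 7, w = 0. Substituting into each constraint:
  (1) 0 + 3(0) + (-7) - 3(0) = -7 ✓
  (2) 0 = 5 × 0, remainder 0 ✓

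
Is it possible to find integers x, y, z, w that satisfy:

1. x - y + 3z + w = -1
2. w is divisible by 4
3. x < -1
Yes

Take x = -2, y = -1, z = 0, w = 0. Substituting into each constraint:
  (1) (-2) + 1 + 3(0) + 0 = -1 ✓
  (2) 0 = 4 × 0, remainder 0 ✓
  (3) -2 < -1 ✓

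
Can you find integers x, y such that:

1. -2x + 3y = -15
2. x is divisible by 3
Yes

Take x = 0, y = -5. Substituting into each constraint:
  (1) -2(0) + 3(-5) = -15 ✓
  (2) 0 = 3 × 0, remainder 0 ✓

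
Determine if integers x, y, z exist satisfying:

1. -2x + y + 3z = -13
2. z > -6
Yes

Take x = 0, y = -13, z = 0. Substituting into each constraint:
  (1) -2(0) + (-13) + 3(0) = -13 ✓
  (2) 0 > -6 ✓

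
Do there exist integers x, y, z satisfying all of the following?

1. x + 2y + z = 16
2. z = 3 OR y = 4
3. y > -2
Yes

Take x = 3, y = 5, z = 3. Substituting into each constraint:
  (1) 3 + 2(5) + 3 = 16 ✓
  (2) z = 3, target 3 ✓ (first branch holds)
  (3) 5 > -2 ✓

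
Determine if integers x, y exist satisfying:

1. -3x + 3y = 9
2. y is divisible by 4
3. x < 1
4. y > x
Yes

Take x = -3, y = 0. Substituting into each constraint:
  (1) -3(-3) + 3(0) = 9 ✓
  (2) 0 = 4 × 0, remainder 0 ✓
  (3) -3 < 1 ✓
  (4) 0 > -3 ✓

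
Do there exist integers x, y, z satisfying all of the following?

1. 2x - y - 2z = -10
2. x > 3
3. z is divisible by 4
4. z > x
Yes

Take x = 7, y = 8, z = 8. Substituting into each constraint:
  (1) 2(7) + (-8) - 2(8) = -10 ✓
  (2) 7 > 3 ✓
  (3) 8 = 4 × 2, remainder 0 ✓
  (4) 8 > 7 ✓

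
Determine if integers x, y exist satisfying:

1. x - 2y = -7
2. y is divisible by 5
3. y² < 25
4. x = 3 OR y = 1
No

The full constraint system is jointly infeasible over the integers. Each constraint and what it forces:

  - x - 2y = -7: is a linear equation tying the variables together
  - y is divisible by 5: restricts y to multiples of 5
  - y² < 25: restricts y to |y| ≤ 4
  - x = 3 OR y = 1: forces a choice: either x = 3 or y = 1

Split on the disjunction (x = 3 OR y = 1):
  • If x = 3: the equation forces y = 5, but y² < 25 requires |y| ≤ 4.
  • If y = 1: this contradicts the divisibility constraint — 1 is not a multiple of 5.
Both branches are infeasible, so the system has no integer solution.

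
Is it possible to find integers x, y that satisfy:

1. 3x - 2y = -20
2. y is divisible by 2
Yes

Take x = -8, y = -2. Substituting into each constraint:
  (1) 3(-8) - 2(-2) = -20 ✓
  (2) -2 = 2 × -1, remainder 0 ✓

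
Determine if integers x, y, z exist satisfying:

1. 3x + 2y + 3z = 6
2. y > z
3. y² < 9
Yes

Take x = 3, y = 0, z = -1. Substituting into each constraint:
  (1) 3(3) + 2(0) + 3(-1) = 6 ✓
  (2) 0 > -1 ✓
  (3) y² = (0)² = 0, and 0 < 9 ✓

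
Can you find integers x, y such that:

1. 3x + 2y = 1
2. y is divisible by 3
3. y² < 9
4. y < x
No

A contradictory subset is {3x + 2y = 1, y is divisible by 3}. No integer assignment can satisfy these jointly:

  - 3x + 2y = 1: is a linear equation tying the variables together
  - y is divisible by 3: restricts y to multiples of 3

Modular obstruction: writing y = 3y', every remaining term of the linear equation is divisible by 3, so the left side is ≡ 0 (mod 3); but the right side 1 ≡ 1 (mod 3). No integers can satisfy it.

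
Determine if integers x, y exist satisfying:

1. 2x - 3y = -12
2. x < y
Yes

Take x = 9, y = 10. Substituting into each constraint:
  (1) 2(9) - 3(10) = -12 ✓
  (2) 9 < 10 ✓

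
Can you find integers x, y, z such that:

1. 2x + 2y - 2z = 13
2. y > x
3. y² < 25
No

Even the single constraint (2x + 2y - 2z = 13) is infeasible over the integers.

  - 2x + 2y - 2z = 13: every term on the left is divisible by 2, so the LHS ≡ 0 (mod 2), but the RHS 13 is not — no integer solution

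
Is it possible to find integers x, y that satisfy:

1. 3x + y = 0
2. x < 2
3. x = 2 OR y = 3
Yes

Take x = -1, y = 3. Substituting into each constraint:
  (1) 3(-1) + 3 = 0 ✓
  (2) -1 < 2 ✓
  (3) y = 3, target 3 ✓ (second branch holds)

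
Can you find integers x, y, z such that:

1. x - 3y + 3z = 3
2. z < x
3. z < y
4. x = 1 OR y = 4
Yes

Take x = 6, y = 4, z = 3. Substituting into each constraint:
  (1) 6 - 3(4) + 3(3) = 3 ✓
  (2) 3 < 6 ✓
  (3) 3 < 4 ✓
  (4) y = 4, target 4 ✓ (second branch holds)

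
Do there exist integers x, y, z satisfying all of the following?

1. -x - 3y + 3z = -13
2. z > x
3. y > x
Yes

Take x = 1, y = 6, z = 2. Substituting into each constraint:
  (1) (-1) - 3(6) + 3(2) = -13 ✓
  (2) 2 > 1 ✓
  (3) 6 > 1 ✓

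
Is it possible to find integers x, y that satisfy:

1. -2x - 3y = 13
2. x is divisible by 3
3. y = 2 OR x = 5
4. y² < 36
No

A contradictory subset is {-2x - 3y = 13, x is divisible by 3, y = 2 OR x = 5}. No integer assignment can satisfy these jointly:

  - -2x - 3y = 13: is a linear equation tying the variables together
  - x is divisible by 3: restricts x to multiples of 3
  - y = 2 OR x = 5: forces a choice: either y = 2 or x = 5

Modular obstruction: writing x = 3x', every remaining term of the linear equation is divisible by 3, so the left side is ≡ 0 (mod 3); but the right side 13 ≡ 1 (mod 3). No integers can satisfy it.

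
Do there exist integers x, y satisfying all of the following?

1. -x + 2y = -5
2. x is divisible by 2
No

The full constraint system is jointly infeasible over the integers. Each constraint and what it forces:

  - -x + 2y = -5: is a linear equation tying the variables together
  - x is divisible by 2: restricts x to multiples of 2

Modular obstruction: writing x = 2x', every remaining term of the linear equation is divisible by 2, so the left side is ≡ 0 (mod 2); but the right side -5 ≡ 1 (mod 2). No integers can satisfy it.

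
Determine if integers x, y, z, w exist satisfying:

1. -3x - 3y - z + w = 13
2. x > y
Yes

Take x = 1, y = 0, z = 0, w = 16. Substituting into each constraint:
  (1) -3(1) - 3(0) + 0 + 16 = 13 ✓
  (2) 1 > 0 ✓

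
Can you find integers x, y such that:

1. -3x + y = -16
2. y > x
Yes

Take x = 9, y = 11. Substituting into each constraint:
  (1) -3(9) + 11 = -16 ✓
  (2) 11 > 9 ✓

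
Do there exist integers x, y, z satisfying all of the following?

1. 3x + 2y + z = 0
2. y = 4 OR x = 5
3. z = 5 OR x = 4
Yes

Take x = 4, y = 4, z = -20. Substituting into each constraint:
  (1) 3(4) + 2(4) + (-20) = 0 ✓
  (2) y = 4, target 4 ✓ (first branch holds)
  (3) x = 4, target 4 ✓ (second branch holds)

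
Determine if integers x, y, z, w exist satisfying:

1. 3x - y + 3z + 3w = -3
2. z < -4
Yes

Take x = 0, y = -12, z = -5, w = 0. Substituting into each constraint:
  (1) 3(0) + 12 + 3(-5) + 3(0) = -3 ✓
  (2) -5 < -4 ✓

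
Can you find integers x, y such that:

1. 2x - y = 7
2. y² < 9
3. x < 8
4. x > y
Yes

Take x = 3, y = -1. Substituting into each constraint:
  (1) 2(3) + 1 = 7 ✓
  (2) y² = (-1)² = 1, and 1 < 9 ✓
  (3) 3 < 8 ✓
  (4) 3 > -1 ✓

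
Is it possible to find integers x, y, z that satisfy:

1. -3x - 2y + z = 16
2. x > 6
Yes

Take x = 7, y = 0, z = 37. Substituting into each constraint:
  (1) -3(7) - 2(0) + 37 = 16 ✓
  (2) 7 > 6 ✓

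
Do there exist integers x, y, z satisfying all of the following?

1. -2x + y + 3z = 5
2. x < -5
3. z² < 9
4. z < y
Yes

Take x = -6, y = -1, z = -2. Substituting into each constraint:
  (1) -2(-6) + (-1) + 3(-2) = 5 ✓
  (2) -6 < -5 ✓
  (3) z² = (-2)² = 4, and 4 < 9 ✓
  (4) -2 < -1 ✓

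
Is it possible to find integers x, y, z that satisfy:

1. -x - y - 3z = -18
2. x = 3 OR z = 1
Yes

Take x = 3, y = 0, z = 5. Substituting into each constraint:
  (1) (-3) + 0 - 3(5) = -18 ✓
  (2) x = 3, target 3 ✓ (first branch holds)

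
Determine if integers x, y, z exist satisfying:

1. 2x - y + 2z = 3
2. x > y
Yes

Take x = 2, y = 1, z = 0. Substituting into each constraint:
  (1) 2(2) + (-1) + 2(0) = 3 ✓
  (2) 2 > 1 ✓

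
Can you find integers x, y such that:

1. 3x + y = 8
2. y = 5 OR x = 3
Yes

Take x = 1, y = 5. Substituting into each constraint:
  (1) 3(1) + 5 = 8 ✓
  (2) y = 5, target 5 ✓ (first branch holds)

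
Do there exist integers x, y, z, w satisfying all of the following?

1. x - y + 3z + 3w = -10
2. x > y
Yes

Take x = 0, y = -2, z = 0, w = -4. Substituting into each constraint:
  (1) 0 + 2 + 3(0) + 3(-4) = -10 ✓
  (2) 0 > -2 ✓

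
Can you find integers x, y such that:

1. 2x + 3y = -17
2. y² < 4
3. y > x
Yes

Take x = -10, y = 1. Substituting into each constraint:
  (1) 2(-10) + 3(1) = -17 ✓
  (2) y² = (1)² = 1, and 1 < 4 ✓
  (3) 1 > -10 ✓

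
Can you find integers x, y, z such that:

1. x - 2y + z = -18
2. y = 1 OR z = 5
Yes

Take x = -19, y = 2, z = 5. Substituting into each constraint:
  (1) (-19) - 2(2) + 5 = -18 ✓
  (2) z = 5, target 5 ✓ (second branch holds)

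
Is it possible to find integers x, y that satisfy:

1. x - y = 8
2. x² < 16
Yes

Take x = 0, y = -8. Substituting into each constraint:
  (1) 0 + 8 = 8 ✓
  (2) x² = (0)² = 0, and 0 < 16 ✓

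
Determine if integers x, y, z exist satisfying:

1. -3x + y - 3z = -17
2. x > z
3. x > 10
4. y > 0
Yes

Take x = 11, y = 16, z = 0. Substituting into each constraint:
  (1) -3(11) + 16 - 3(0) = -17 ✓
  (2) 11 > 0 ✓
  (3) 11 > 10 ✓
  (4) 16 > 0 ✓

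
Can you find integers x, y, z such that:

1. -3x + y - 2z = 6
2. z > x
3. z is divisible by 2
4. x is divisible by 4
Yes

Take x = -4, y = -6, z = 0. Substituting into each constraint:
  (1) -3(-4) + (-6) - 2(0) = 6 ✓
  (2) 0 > -4 ✓
  (3) 0 = 2 × 0, remainder 0 ✓
  (4) -4 = 4 × -1, remainder 0 ✓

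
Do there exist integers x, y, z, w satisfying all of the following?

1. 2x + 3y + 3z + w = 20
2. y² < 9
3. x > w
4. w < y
Yes

Take x = 1, y = 1, z = 5, w = 0. Substituting into each constraint:
  (1) 2(1) + 3(1) + 3(5) + 0 = 20 ✓
  (2) y² = (1)² = 1, and 1 < 9 ✓
  (3) 1 > 0 ✓
  (4) 0 < 1 ✓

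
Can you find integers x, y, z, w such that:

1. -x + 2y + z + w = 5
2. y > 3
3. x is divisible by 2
Yes

Take x = 0, y = 4, z = -3, w = 0. Substituting into each constraint:
  (1) 0 + 2(4) + (-3) + 0 = 5 ✓
  (2) 4 > 3 ✓
  (3) 0 = 2 × 0, remainder 0 ✓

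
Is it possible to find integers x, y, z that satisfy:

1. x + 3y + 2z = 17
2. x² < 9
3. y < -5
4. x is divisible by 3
Yes

Take x = 0, y = -7, z = 19. Substituting into each constraint:
  (1) 0 + 3(-7) + 2(19) = 17 ✓
  (2) x² = (0)² = 0, and 0 < 9 ✓
  (3) -7 < -5 ✓
  (4) 0 = 3 × 0, remainder 0 ✓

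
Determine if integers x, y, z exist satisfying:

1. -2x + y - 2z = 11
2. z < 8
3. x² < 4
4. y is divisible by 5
Yes

Take x = -1, y = 15, z = 3. Substituting into each constraint:
  (1) -2(-1) + 15 - 2(3) = 11 ✓
  (2) 3 < 8 ✓
  (3) x² = (-1)² = 1, and 1 < 4 ✓
  (4) 15 = 5 × 3, remainder 0 ✓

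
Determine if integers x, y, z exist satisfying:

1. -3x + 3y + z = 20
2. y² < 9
Yes

Take x = -6, y = 0, z = 2. Substituting into each constraint:
  (1) -3(-6) + 3(0) + 2 = 20 ✓
  (2) y² = (0)² = 0, and 0 < 9 ✓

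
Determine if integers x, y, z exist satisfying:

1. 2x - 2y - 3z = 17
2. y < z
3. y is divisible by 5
Yes

Take x = 10, y = 0, z = 1. Substituting into each constraint:
  (1) 2(10) - 2(0) - 3(1) = 17 ✓
  (2) 0 < 1 ✓
  (3) 0 = 5 × 0, remainder 0 ✓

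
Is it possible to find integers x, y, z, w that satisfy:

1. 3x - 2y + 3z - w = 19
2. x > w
Yes

Take x = 3, y = 0, z = 4, w = 2. Substituting into each constraint:
  (1) 3(3) - 2(0) + 3(4) + (-2) = 19 ✓
  (2) 3 > 2 ✓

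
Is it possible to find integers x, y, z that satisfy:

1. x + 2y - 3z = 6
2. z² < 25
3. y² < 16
Yes

Take x = 6, y = 0, z = 0. Substituting into each constraint:
  (1) 6 + 2(0) - 3(0) = 6 ✓
  (2) z² = (0)² = 0, and 0 < 25 ✓
  (3) y² = (0)² = 0, and 0 < 16 ✓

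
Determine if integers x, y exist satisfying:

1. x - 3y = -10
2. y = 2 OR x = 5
Yes

Take x = -4, y = 2. Substituting into each constraint:
  (1) (-4) - 3(2) = -10 ✓
  (2) y = 2, target 2 ✓ (first branch holds)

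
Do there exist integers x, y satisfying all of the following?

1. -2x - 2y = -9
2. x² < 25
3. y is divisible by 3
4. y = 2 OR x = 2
No

Even the single constraint (-2x - 2y = -9) is infeasible over the integers.

  - -2x - 2y = -9: every term on the left is divisible by 2, so the LHS ≡ 0 (mod 2), but the RHS -9 is not — no integer solution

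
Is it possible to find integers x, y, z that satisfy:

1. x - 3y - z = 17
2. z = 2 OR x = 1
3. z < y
Yes

Take x = 1, y = -3, z = -7. Substituting into each constraint:
  (1) 1 - 3(-3) + 7 = 17 ✓
  (2) x = 1, target 1 ✓ (second branch holds)
  (3) -7 < -3 ✓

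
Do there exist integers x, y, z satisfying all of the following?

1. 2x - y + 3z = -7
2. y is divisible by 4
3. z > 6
Yes

Take x = -14, y = 0, z = 7. Substituting into each constraint:
  (1) 2(-14) + 0 + 3(7) = -7 ✓
  (2) 0 = 4 × 0, remainder 0 ✓
  (3) 7 > 6 ✓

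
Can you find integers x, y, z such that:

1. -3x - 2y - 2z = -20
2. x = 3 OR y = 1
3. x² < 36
Yes

Take x = 2, y = 1, z = 6. Substituting into each constraint:
  (1) -3(2) - 2(1) - 2(6) = -20 ✓
  (2) y = 1, target 1 ✓ (second branch holds)
  (3) x² = (2)² = 4, and 4 < 36 ✓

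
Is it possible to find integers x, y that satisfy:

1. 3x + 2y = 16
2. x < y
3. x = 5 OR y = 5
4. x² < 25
Yes

Take x = 2, y = 5. Substituting into each constraint:
  (1) 3(2) + 2(5) = 16 ✓
  (2) 2 < 5 ✓
  (3) y = 5, target 5 ✓ (second branch holds)
  (4) x² = (2)² = 4, and 4 < 25 ✓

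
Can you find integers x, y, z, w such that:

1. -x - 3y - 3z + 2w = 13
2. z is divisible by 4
Yes

Take x = -13, y = 0, z = 0, w = 0. Substituting into each constraint:
  (1) 13 - 3(0) - 3(0) + 2(0) = 13 ✓
  (2) 0 = 4 × 0, remainder 0 ✓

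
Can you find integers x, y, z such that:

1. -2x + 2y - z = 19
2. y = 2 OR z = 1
Yes

Take x = -8, y = 2, z = 1. Substituting into each constraint:
  (1) -2(-8) + 2(2) + (-1) = 19 ✓
  (2) y = 2, target 2 ✓ (first branch holds)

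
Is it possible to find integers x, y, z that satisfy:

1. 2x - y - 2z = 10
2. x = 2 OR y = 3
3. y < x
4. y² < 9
Yes

Take x = 2, y = 0, z = -3. Substituting into each constraint:
  (1) 2(2) + 0 - 2(-3) = 10 ✓
  (2) x = 2, target 2 ✓ (first branch holds)
  (3) 0 < 2 ✓
  (4) y² = (0)² = 0, and 0 < 9 ✓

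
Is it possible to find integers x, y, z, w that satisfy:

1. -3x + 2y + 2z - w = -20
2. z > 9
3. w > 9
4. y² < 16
Yes

Take x = 0, y = 0, z = 10, w = 40. Substituting into each constraint:
  (1) -3(0) + 2(0) + 2(10) + (-40) = -20 ✓
  (2) 10 > 9 ✓
  (3) 40 > 9 ✓
  (4) y² = (0)² = 0, and 0 < 16 ✓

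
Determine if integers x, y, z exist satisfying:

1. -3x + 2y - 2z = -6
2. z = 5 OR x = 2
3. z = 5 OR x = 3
Yes

Take x = 0, y = 2, z = 5. Substituting into each constraint:
  (1) -3(0) + 2(2) - 2(5) = -6 ✓
  (2) z = 5, target 5 ✓ (first branch holds)
  (3) z = 5, target 5 ✓ (first branch holds)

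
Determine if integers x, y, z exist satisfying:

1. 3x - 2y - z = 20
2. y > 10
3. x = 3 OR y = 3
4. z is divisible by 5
Yes

Take x = 3, y = 12, z = -35. Substituting into each constraint:
  (1) 3(3) - 2(12) + 35 = 20 ✓
  (2) 12 > 10 ✓
  (3) x = 3, target 3 ✓ (first branch holds)
  (4) -35 = 5 × -7, remainder 0 ✓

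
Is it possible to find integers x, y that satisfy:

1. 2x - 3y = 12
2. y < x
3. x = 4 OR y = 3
No

A contradictory subset is {2x - 3y = 12, x = 4 OR y = 3}. No integer assignment can satisfy these jointly:

  - 2x - 3y = 12: is a linear equation tying the variables together
  - x = 4 OR y = 3: forces a choice: either x = 4 or y = 3

Split on the disjunction (x = 4 OR y = 3):
  • If x = 4: with x = 4, every remaining term of the linear equation is divisible by 3, so the left side is ≡ 0 (mod 3); but the right side 4 ≡ 1 (mod 3). No integers can satisfy it.
  • If y = 3: with y = 3, every remaining term of the linear equation is divisible by 2, so the left side is ≡ 0 (mod 2); but the right side 21 ≡ 1 (mod 2). No integers can satisfy it.
Both branches are infeasible, so the system has no integer solution.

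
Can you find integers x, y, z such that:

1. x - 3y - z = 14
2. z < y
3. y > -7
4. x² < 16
Yes

Take x = 0, y = -3, z = -5. Substituting into each constraint:
  (1) 0 - 3(-3) + 5 = 14 ✓
  (2) -5 < -3 ✓
  (3) -3 > -7 ✓
  (4) x² = (0)² = 0, and 0 < 16 ✓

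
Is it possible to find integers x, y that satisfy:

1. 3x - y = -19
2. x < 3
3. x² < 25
Yes

Take x = 0, y = 19. Substituting into each constraint:
  (1) 3(0) + (-19) = -19 ✓
  (2) 0 < 3 ✓
  (3) x² = (0)² = 0, and 0 < 25 ✓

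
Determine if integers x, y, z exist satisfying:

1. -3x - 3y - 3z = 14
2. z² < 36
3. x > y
No

Even the single constraint (-3x - 3y - 3z = 14) is infeasible over the integers.

  - -3x - 3y - 3z = 14: every term on the left is divisible by 3, so the LHS ≡ 0 (mod 3), but the RHS 14 is not — no integer solution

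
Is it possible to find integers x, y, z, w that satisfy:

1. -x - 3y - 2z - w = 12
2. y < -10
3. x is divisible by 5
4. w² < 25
Yes

Take x = 0, y = -12, z = 11, w = 2. Substituting into each constraint:
  (1) 0 - 3(-12) - 2(11) + (-2) = 12 ✓
  (2) -12 < -10 ✓
  (3) 0 = 5 × 0, remainder 0 ✓
  (4) w² = (2)² = 4, and 4 < 25 ✓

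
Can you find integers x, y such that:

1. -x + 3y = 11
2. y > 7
Yes

Take x = 13, y = 8. Substituting into each constraint:
  (1) (-13) + 3(8) = 11 ✓
  (2) 8 > 7 ✓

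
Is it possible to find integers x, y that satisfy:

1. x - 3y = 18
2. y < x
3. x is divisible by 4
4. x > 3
Yes

Take x = 12, y = -2. Substituting into each constraint:
  (1) 12 - 3(-2) = 18 ✓
  (2) -2 < 12 ✓
  (3) 12 = 4 × 3, remainder 0 ✓
  (4) 12 > 3 ✓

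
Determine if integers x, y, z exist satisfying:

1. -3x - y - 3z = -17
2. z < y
Yes

Take x = 4, y = 2, z = 1. Substituting into each constraint:
  (1) -3(4) + (-2) - 3(1) = -17 ✓
  (2) 1 < 2 ✓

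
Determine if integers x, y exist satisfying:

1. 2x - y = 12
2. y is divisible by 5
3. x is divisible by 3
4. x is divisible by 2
Yes

Take x = 6, y = 0. Substituting into each constraint:
  (1) 2(6) + 0 = 12 ✓
  (2) 0 = 5 × 0, remainder 0 ✓
  (3) 6 = 3 × 2, remainder 0 ✓
  (4) 6 = 2 × 3, remainder 0 ✓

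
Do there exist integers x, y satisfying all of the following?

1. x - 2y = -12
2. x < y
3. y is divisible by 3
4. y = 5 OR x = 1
No

A contradictory subset is {x - 2y = -12, y is divisible by 3, y = 5 OR x = 1}. No integer assignment can satisfy these jointly:

  - x - 2y = -12: is a linear equation tying the variables together
  - y is divisible by 3: restricts y to multiples of 3
  - y = 5 OR x = 1: forces a choice: either y = 5 or x = 1

Split on the disjunction (y = 5 OR x = 1):
  • If y = 5: this contradicts the divisibility constraint — 5 is not a multiple of 3.
  • If x = 1: with x = 1, writing y = 3y', every remaining term of the linear equation is divisible by 6, so the left side is ≡ 0 (mod 6); but the right side -13 ≡ 5 (mod 6). No integers can satisfy it.
Both branches are infeasible, so the system has no integer solution.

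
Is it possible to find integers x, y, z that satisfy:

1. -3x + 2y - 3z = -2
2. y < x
Yes

Take x = 3, y = 2, z = -1. Substituting into each constraint:
  (1) -3(3) + 2(2) - 3(-1) = -2 ✓
  (2) 2 < 3 ✓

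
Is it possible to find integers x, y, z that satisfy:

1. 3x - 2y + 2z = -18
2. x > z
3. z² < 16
Yes

Take x = 2, y = 13, z = 1. Substituting into each constraint:
  (1) 3(2) - 2(13) + 2(1) = -18 ✓
  (2) 2 > 1 ✓
  (3) z² = (1)² = 1, and 1 < 16 ✓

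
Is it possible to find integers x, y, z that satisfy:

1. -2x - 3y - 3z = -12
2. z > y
Yes

Take x = 9, y = -2, z = 0. Substituting into each constraint:
  (1) -2(9) - 3(-2) - 3(0) = -12 ✓
  (2) 0 > -2 ✓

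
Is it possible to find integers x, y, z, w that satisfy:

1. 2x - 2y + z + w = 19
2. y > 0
Yes

Take x = 0, y = 1, z = 0, w = 21. Substituting into each constraint:
  (1) 2(0) - 2(1) + 0 + 21 = 19 ✓
  (2) 1 > 0 ✓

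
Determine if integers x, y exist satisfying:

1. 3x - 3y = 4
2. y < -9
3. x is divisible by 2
No

Even the single constraint (3x - 3y = 4) is infeasible over the integers.

  - 3x - 3y = 4: every term on the left is divisible by 3, so the LHS ≡ 0 (mod 3), but the RHS 4 is not — no integer solution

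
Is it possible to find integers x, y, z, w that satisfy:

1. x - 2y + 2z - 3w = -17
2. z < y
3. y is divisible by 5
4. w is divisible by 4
Yes

Take x = -15, y = 0, z = -1, w = 0. Substituting into each constraint:
  (1) (-15) - 2(0) + 2(-1) - 3(0) = -17 ✓
  (2) -1 < 0 ✓
  (3) 0 = 5 × 0, remainder 0 ✓
  (4) 0 = 4 × 0, remainder 0 ✓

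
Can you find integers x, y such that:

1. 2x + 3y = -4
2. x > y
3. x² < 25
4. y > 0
No

A contradictory subset is {2x + 3y = -4, x > y, y > 0}. No integer assignment can satisfy these jointly:

  - 2x + 3y = -4: is a linear equation tying the variables together
  - x > y: bounds one variable relative to another variable
  - y > 0: bounds one variable relative to a constant

Propagating the comparison: x > y and y ≥ 1 give x ≥ 2. Range argument: with x ∈ [2, ∞], y ∈ [1, ∞], the left side of the equation is at least 7, but the right side is -4 < 7. No integer solution exists.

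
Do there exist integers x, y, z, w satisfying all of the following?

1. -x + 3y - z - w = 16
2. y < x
Yes

Take x = 0, y = -1, z = -19, w = 0. Substituting into each constraint:
  (1) 0 + 3(-1) + 19 + 0 = 16 ✓
  (2) -1 < 0 ✓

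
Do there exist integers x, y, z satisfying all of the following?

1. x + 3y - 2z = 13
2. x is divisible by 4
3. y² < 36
Yes

Take x = 0, y = 1, z = -5. Substituting into each constraint:
  (1) 0 + 3(1) - 2(-5) = 13 ✓
  (2) 0 = 4 × 0, remainder 0 ✓
  (3) y² = (1)² = 1, and 1 < 36 ✓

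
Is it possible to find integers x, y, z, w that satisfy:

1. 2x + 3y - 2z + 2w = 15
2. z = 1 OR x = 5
Yes

Take x = 10, y = -1, z = 1, w = 0. Substituting into each constraint:
  (1) 2(10) + 3(-1) - 2(1) + 2(0) = 15 ✓
  (2) z = 1, target 1 ✓ (first branch holds)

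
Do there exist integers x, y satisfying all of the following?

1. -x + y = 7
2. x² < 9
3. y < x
No

A contradictory subset is {-x + y = 7, y < x}. No integer assignment can satisfy these jointly:

  - -x + y = 7: is a linear equation tying the variables together
  - y < x: bounds one variable relative to another variable

From the equation, x − y = -7, i.e. x − y = -7; but x > y requires x − y ≥ 1. Contradiction.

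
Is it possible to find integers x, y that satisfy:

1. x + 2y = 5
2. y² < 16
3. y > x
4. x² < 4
Yes

Take x = 1, y = 2. Substituting into each constraint:
  (1) 1 + 2(2) = 5 ✓
  (2) y² = (2)² = 4, and 4 < 16 ✓
  (3) 2 > 1 ✓
  (4) x² = (1)² = 1, and 1 < 4 ✓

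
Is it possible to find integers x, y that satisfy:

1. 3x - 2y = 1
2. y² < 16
Yes

Take x = 1, y = 1. Substituting into each constraint:
  (1) 3(1) - 2(1) = 1 ✓
  (2) y² = (1)² = 1, and 1 < 16 ✓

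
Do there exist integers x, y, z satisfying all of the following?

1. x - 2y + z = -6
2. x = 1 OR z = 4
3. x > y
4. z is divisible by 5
Yes

Take x = 1, y = -4, z = -15. Substituting into each constraint:
  (1) 1 - 2(-4) + (-15) = -6 ✓
  (2) x = 1, target 1 ✓ (first branch holds)
  (3) 1 > -4 ✓
  (4) -15 = 5 × -3, remainder 0 ✓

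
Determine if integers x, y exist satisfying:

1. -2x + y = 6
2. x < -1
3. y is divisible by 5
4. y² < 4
Yes

Take x = -3, y = 0. Substituting into each constraint:
  (1) -2(-3) + 0 = 6 ✓
  (2) -3 < -1 ✓
  (3) 0 = 5 × 0, remainder 0 ✓
  (4) y² = (0)² = 0, and 0 < 4 ✓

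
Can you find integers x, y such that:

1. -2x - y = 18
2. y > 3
Yes

Take x = -11, y = 4. Substituting into each constraint:
  (1) -2(-11) + (-4) = 18 ✓
  (2) 4 > 3 ✓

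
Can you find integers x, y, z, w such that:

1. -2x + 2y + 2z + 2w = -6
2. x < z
Yes

Take x = 0, y = 0, z = 1, w = -4. Substituting into each constraint:
  (1) -2(0) + 2(0) + 2(1) + 2(-4) = -6 ✓
  (2) 0 < 1 ✓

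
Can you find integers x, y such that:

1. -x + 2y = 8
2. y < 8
Yes

Take x = -8, y = 0. Substituting into each constraint:
  (1) 8 + 2(0) = 8 ✓
  (2) 0 < 8 ✓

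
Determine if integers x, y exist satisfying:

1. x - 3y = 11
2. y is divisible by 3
Yes

Take x = 11, y = 0. Substituting into each constraint:
  (1) 11 - 3(0) = 11 ✓
  (2) 0 = 3 × 0, remainder 0 ✓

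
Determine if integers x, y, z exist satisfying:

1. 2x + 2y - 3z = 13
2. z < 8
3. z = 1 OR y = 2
Yes

Take x = 8, y = 0, z = 1. Substituting into each constraint:
  (1) 2(8) + 2(0) - 3(1) = 13 ✓
  (2) 1 < 8 ✓
  (3) z = 1, target 1 ✓ (first branch holds)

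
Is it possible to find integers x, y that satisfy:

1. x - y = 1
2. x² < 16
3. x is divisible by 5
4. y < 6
Yes

Take x = 0, y = -1. Substituting into each constraint:
  (1) 0 + 1 = 1 ✓
  (2) x² = (0)² = 0, and 0 < 16 ✓
  (3) 0 = 5 × 0, remainder 0 ✓
  (4) -1 < 6 ✓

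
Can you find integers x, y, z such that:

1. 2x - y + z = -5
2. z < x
Yes

Take x = 1, y = 7, z = 0. Substituting into each constraint:
  (1) 2(1) + (-7) + 0 = -5 ✓
  (2) 0 < 1 ✓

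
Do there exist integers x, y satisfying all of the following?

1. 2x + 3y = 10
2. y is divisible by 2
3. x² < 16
Yes

Take x = 2, y = 2. Substituting into each constraint:
  (1) 2(2) + 3(2) = 10 ✓
  (2) 2 = 2 × 1, remainder 0 ✓
  (3) x² = (2)² = 4, and 4 < 16 ✓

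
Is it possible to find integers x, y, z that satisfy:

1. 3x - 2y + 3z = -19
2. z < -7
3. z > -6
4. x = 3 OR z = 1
No

A contradictory subset is {z < -7, z > -6}. No integer assignment can satisfy these jointly:

  - z < -7: bounds one variable relative to a constant
  - z > -6: bounds one variable relative to a constant

Direct contradiction: the bounds on z require z ≥ -5 and z ≤ -8 simultaneously, which is empty.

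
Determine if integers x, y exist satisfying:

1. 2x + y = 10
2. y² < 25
Yes

Take x = 5, y = 0. Substituting into each constraint:
  (1) 2(5) + 0 = 10 ✓
  (2) y² = (0)² = 0, and 0 < 25 ✓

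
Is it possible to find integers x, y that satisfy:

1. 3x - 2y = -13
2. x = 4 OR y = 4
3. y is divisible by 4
No

A contradictory subset is {3x - 2y = -13, x = 4 OR y = 4}. No integer assignment can satisfy these jointly:

  - 3x - 2y = -13: is a linear equation tying the variables together
  - x = 4 OR y = 4: forces a choice: either x = 4 or y = 4

Split on the disjunction (x = 4 OR y = 4):
  • If x = 4: with x = 4, every remaining term of the linear equation is divisible by 2, so the left side is ≡ 0 (mod 2); but the right side -25 ≡ 1 (mod 2). No integers can satisfy it.
  • If y = 4: with y = 4, every remaining term of the linear equation is divisible by 3, so the left side is ≡ 0 (mod 3); but the right side -5 ≡ 1 (mod 3). No integers can satisfy it.
Both branches are infeasible, so the system has no integer solution.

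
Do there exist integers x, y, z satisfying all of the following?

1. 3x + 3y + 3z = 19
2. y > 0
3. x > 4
No

Even the single constraint (3x + 3y + 3z = 19) is infeasible over the integers.

  - 3x + 3y + 3z = 19: every term on the left is divisible by 3, so the LHS ≡ 0 (mod 3), but the RHS 19 is not — no integer solution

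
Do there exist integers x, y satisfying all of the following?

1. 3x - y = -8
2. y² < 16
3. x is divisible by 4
No

The full constraint system is jointly infeasible over the integers. Each constraint and what it forces:

  - 3x - y = -8: is a linear equation tying the variables together
  - y² < 16: restricts y to |y| ≤ 3
  - x is divisible by 4: restricts x to multiples of 4

The bounds confine y to {-3, -2, -1, 0, 1, 2, 3}. For each value, substitute into the equation:
  • y = -3: the equation gives 3x = -11, so x would not be an integer.
  • y = -2: the equation gives 3x = -10, so x would not be an integer.
  • y = -1: the equation forces x = -3, but 4 does not divide -3.
  • y = 0: the equation gives 3x = -8, so x would not be an integer.
  • y = 1: the equation gives 3x = -7, so x would not be an integer.
  • y = 2: the equation forces x = -2, but 4 does not divide -2.
  • y = 3: the equation gives 3x = -5, so x would not be an integer.
Every case fails, so no integer solution exists.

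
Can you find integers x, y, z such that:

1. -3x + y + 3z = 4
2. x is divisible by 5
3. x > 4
Yes

Take x = 5, y = 1, z = 6. Substituting into each constraint:
  (1) -3(5) + 1 + 3(6) = 4 ✓
  (2) 5 = 5 × 1, remainder 0 ✓
  (3) 5 > 4 ✓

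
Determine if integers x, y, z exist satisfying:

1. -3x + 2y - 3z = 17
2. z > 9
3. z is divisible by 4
Yes

Take x = -17, y = 1, z = 12. Substituting into each constraint:
  (1) -3(-17) + 2(1) - 3(12) = 17 ✓
  (2) 12 > 9 ✓
  (3) 12 = 4 × 3, remainder 0 ✓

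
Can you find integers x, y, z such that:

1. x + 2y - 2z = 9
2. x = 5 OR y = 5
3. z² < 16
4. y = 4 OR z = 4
Yes

Take x = 5, y = 4, z = 2. Substituting into each constraint:
  (1) 5 + 2(4) - 2(2) = 9 ✓
  (2) x = 5, target 5 ✓ (first branch holds)
  (3) z² = (2)² = 4, and 4 < 16 ✓
  (4) y = 4, target 4 ✓ (first branch holds)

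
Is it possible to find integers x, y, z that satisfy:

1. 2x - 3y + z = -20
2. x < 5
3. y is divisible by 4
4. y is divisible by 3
Yes

Take x = 0, y = 0, z = -20. Substituting into each constraint:
  (1) 2(0) - 3(0) + (-20) = -20 ✓
  (2) 0 < 5 ✓
  (3) 0 = 4 × 0, remainder 0 ✓
  (4) 0 = 3 × 0, remainder 0 ✓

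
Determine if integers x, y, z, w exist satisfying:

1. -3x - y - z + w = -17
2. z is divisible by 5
Yes

Take x = 0, y = 0, z = 0, w = -17. Substituting into each constraint:
  (1) -3(0) + 0 + 0 + (-17) = -17 ✓
  (2) 0 = 5 × 0, remainder 0 ✓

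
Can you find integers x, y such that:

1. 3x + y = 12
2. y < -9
Yes

Take x = 8, y = -12. Substituting into each constraint:
  (1) 3(8) + (-12) = 12 ✓
  (2) -12 < -9 ✓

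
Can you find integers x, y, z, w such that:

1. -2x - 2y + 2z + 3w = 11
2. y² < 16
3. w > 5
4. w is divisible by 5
Yes

Take x = 0, y = -1, z = -18, w = 15. Substituting into each constraint:
  (1) -2(0) - 2(-1) + 2(-18) + 3(15) = 11 ✓
  (2) y² = (-1)² = 1, and 1 < 16 ✓
  (3) 15 > 5 ✓
  (4) 15 = 5 × 3, remainder 0 ✓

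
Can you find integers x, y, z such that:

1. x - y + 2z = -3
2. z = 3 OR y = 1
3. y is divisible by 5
Yes

Take x = -4, y = 5, z = 3. Substituting into each constraint:
  (1) (-4) + (-5) + 2(3) = -3 ✓
  (2) z = 3, target 3 ✓ (first branch holds)
  (3) 5 = 5 × 1, remainder 0 ✓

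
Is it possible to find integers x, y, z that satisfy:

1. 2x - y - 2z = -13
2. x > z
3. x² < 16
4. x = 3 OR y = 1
Yes

Take x = 3, y = 15, z = 2. Substituting into each constraint:
  (1) 2(3) + (-15) - 2(2) = -13 ✓
  (2) 3 > 2 ✓
  (3) x² = (3)² = 9, and 9 < 16 ✓
  (4) x = 3, target 3 ✓ (first branch holds)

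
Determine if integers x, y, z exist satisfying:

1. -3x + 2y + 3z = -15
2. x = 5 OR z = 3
Yes

Take x = 5, y = -6, z = 4. Substituting into each constraint:
  (1) -3(5) + 2(-6) + 3(4) = -15 ✓
  (2) x = 5, target 5 ✓ (first branch holds)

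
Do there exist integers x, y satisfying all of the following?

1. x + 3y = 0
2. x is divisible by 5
Yes

Take x = 0, y = 0. Substituting into each constraint:
  (1) 0 + 3(0) = 0 ✓
  (2) 0 = 5 × 0, remainder 0 ✓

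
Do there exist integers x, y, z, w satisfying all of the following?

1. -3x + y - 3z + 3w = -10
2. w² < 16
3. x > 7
Yes

Take x = 8, y = 2, z = -4, w = 0. Substituting into each constraint:
  (1) -3(8) + 2 - 3(-4) + 3(0) = -10 ✓
  (2) w² = (0)² = 0, and 0 < 16 ✓
  (3) 8 > 7 ✓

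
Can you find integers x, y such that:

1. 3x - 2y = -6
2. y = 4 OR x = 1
No

The full constraint system is jointly infeasible over the integers. Each constraint and what it forces:

  - 3x - 2y = -6: is a linear equation tying the variables together
  - y = 4 OR x = 1: forces a choice: either y = 4 or x = 1

Split on the disjunction (y = 4 OR x = 1):
  • If y = 4: with y = 4, every remaining term of the linear equation is divisible by 3, so the left side is ≡ 0 (mod 3); but the right side 2 ≡ 2 (mod 3). No integers can satisfy it.
  • If x = 1: with x = 1, every remaining term of the linear equation is divisible by 2, so the left side is ≡ 0 (mod 2); but the right side -9 ≡ 1 (mod 2). No integers can satisfy it.
Both branches are infeasible, so the system has no integer solution.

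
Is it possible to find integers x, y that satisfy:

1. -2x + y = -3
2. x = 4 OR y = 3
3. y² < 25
Yes

Take x = 3, y = 3. Substituting into each constraint:
  (1) -2(3) + 3 = -3 ✓
  (2) y = 3, target 3 ✓ (second branch holds)
  (3) y² = (3)² = 9, and 9 < 25 ✓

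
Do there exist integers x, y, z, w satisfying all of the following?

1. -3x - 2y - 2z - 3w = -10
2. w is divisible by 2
Yes

Take x = 0, y = 0, z = 5, w = 0. Substituting into each constraint:
  (1) -3(0) - 2(0) - 2(5) - 3(0) = -10 ✓
  (2) 0 = 2 × 0, remainder 0 ✓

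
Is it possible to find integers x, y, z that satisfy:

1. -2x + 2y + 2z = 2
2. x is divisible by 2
Yes

Take x = 0, y = 0, z = 1. Substituting into each constraint:
  (1) -2(0) + 2(0) + 2(1) = 2 ✓
  (2) 0 = 2 × 0, remainder 0 ✓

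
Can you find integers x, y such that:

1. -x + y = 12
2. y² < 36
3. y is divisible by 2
Yes

Take x = -12, y = 0. Substituting into each constraint:
  (1) 12 + 0 = 12 ✓
  (2) y² = (0)² = 0, and 0 < 36 ✓
  (3) 0 = 2 × 0, remainder 0 ✓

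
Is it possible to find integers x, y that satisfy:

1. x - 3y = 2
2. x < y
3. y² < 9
Yes

Take x = -4, y = -2. Substituting into each constraint:
  (1) (-4) - 3(-2) = 2 ✓
  (2) -4 < -2 ✓
  (3) y² = (-2)² = 4, and 4 < 9 ✓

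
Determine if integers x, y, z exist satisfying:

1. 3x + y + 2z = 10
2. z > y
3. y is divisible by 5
Yes

Take x = 2, y = 0, z = 2. Substituting into each constraint:
  (1) 3(2) + 0 + 2(2) = 10 ✓
  (2) 2 > 0 ✓
  (3) 0 = 5 × 0, remainder 0 ✓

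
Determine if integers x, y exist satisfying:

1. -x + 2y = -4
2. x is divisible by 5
Yes

Take x = 0, y = -2. Substituting into each constraint:
  (1) 0 + 2(-2) = -4 ✓
  (2) 0 = 5 × 0, remainder 0 ✓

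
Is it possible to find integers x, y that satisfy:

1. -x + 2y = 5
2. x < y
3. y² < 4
Yes

Take x = -5, y = 0. Substituting into each constraint:
  (1) 5 + 2(0) = 5 ✓
  (2) -5 < 0 ✓
  (3) y² = (0)² = 0, and 0 < 4 ✓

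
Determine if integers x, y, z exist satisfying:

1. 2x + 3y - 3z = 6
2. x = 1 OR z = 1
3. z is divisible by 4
No

The full constraint system is jointly infeasible over the integers. Each constraint and what it forces:

  - 2x + 3y - 3z = 6: is a linear equation tying the variables together
  - x = 1 OR z = 1: forces a choice: either x = 1 or z = 1
  - z is divisible by 4: restricts z to multiples of 4

Split on the disjunction (x = 1 OR z = 1):
  • If x = 1: with x = 1, writing z = 4z', every remaining term of the linear equation is divisible by 3, so the left side is ≡ 0 (mod 3); but the right side 4 ≡ 1 (mod 3). No integers can satisfy it.
  • If z = 1: this contradicts the divisibility constraint — 1 is not a multiple of 4.
Both branches are infeasible, so the system has no integer solution.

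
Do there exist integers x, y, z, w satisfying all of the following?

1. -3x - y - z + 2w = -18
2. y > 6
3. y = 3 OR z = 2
Yes

Take x = 3, y = 7, z = 2, w = 0. Substituting into each constraint:
  (1) -3(3) + (-7) + (-2) + 2(0) = -18 ✓
  (2) 7 > 6 ✓
  (3) z = 2, target 2 ✓ (second branch holds)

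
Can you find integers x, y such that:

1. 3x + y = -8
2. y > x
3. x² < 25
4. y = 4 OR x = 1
Yes

Take x = -4, y = 4. Substituting into each constraint:
  (1) 3(-4) + 4 = -8 ✓
  (2) 4 > -4 ✓
  (3) x² = (-4)² = 16, and 16 < 25 ✓
  (4) y = 4, target 4 ✓ (first branch holds)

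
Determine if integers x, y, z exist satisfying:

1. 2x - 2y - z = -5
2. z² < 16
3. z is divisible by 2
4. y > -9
No

A contradictory subset is {2x - 2y - z = -5, z is divisible by 2}. No integer assignment can satisfy these jointly:

  - 2x - 2y - z = -5: is a linear equation tying the variables together
  - z is divisible by 2: restricts z to multiples of 2

Modular obstruction: writing z = 2z', every remaining term of the linear equation is divisible by 2, so the left side is ≡ 0 (mod 2); but the right side -5 ≡ 1 (mod 2). No integers can satisfy it.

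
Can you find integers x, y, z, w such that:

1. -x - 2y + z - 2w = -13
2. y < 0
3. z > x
Yes

Take x = 0, y = -1, z = 1, w = 8. Substituting into each constraint:
  (1) 0 - 2(-1) + 1 - 2(8) = -13 ✓
  (2) -1 < 0 ✓
  (3) 1 > 0 ✓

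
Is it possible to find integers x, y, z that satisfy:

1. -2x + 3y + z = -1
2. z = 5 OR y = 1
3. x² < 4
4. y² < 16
Yes

Take x = 0, y = -2, z = 5. Substituting into each constraint:
  (1) -2(0) + 3(-2) + 5 = -1 ✓
  (2) z = 5, target 5 ✓ (first branch holds)
  (3) x² = (0)² = 0, and 0 < 4 ✓
  (4) y² = (-2)² = 4, and 4 < 16 ✓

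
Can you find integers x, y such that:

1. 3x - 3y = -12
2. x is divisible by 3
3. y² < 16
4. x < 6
Yes

Take x = -3, y = 1. Substituting into each constraint:
  (1) 3(-3) - 3(1) = -12 ✓
  (2) -3 = 3 × -1, remainder 0 ✓
  (3) y² = (1)² = 1, and 1 < 16 ✓
  (4) -3 < 6 ✓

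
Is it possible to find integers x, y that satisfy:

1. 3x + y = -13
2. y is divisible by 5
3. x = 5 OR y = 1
No

The full constraint system is jointly infeasible over the integers. Each constraint and what it forces:

  - 3x + y = -13: is a linear equation tying the variables together
  - y is divisible by 5: restricts y to multiples of 5
  - x = 5 OR y = 1: forces a choice: either x = 5 or y = 1

Split on the disjunction (x = 5 OR y = 1):
  • If x = 5: with x = 5, writing y = 5y', every remaining term of the linear equation is divisible by 5, so the left side is ≡ 0 (mod 5); but the right side -28 ≡ 2 (mod 5). No integers can satisfy it.
  • If y = 1: this contradicts the divisibility constraint — 1 is not a multiple of 5.
Both branches are infeasible, so the system has no integer solution.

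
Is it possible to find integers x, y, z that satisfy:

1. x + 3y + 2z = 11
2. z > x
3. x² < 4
Yes

Take x = -1, y = 4, z = 0. Substituting into each constraint:
  (1) (-1) + 3(4) + 2(0) = 11 ✓
  (2) 0 > -1 ✓
  (3) x² = (-1)² = 1, and 1 < 4 ✓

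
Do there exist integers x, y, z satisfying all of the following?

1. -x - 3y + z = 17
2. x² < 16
Yes

Take x = 0, y = 0, z = 17. Substituting into each constraint:
  (1) 0 - 3(0) + 17 = 17 ✓
  (2) x² = (0)² = 0, and 0 < 16 ✓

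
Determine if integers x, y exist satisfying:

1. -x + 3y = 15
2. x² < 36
Yes

Take x = 0, y = 5. Substituting into each constraint:
  (1) 0 + 3(5) = 15 ✓
  (2) x² = (0)² = 0, and 0 < 36 ✓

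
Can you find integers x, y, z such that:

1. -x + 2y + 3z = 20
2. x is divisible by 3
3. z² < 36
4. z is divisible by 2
Yes

Take x = 0, y = 10, z = 0. Substituting into each constraint:
  (1) 0 + 2(10) + 3(0) = 20 ✓
  (2) 0 = 3 × 0, remainder 0 ✓
  (3) z² = (0)² = 0, and 0 < 36 ✓
  (4) 0 = 2 × 0, remainder 0 ✓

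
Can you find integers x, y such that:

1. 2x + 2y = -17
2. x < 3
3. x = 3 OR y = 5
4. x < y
No

Even the single constraint (2x + 2y = -17) is infeasible over the integers.

  - 2x + 2y = -17: every term on the left is divisible by 2, so the LHS ≡ 0 (mod 2), but the RHS -17 is not — no integer solution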